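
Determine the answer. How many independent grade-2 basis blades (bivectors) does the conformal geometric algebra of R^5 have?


The conformal model of R^5 uses Cl(6,1) with m = 5 + 2 = 7 generators.
Number of grade-2 blades = C(m, 2) = C(7, 2)
= 7*6/2 = 21


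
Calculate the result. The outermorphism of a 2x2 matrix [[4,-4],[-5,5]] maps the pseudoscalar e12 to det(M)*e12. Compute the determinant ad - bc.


The outermorphism of a linear map f sends e1^e2 to f(e1)^f(e2).
f(e1) = 4*e1 - 5*e2
f(e2) = -4*e1 + 5*e2
f(e1) ^ f(e2) = (4*e1 - 5*e2) ^ (-4*e1 + 5*e2)
= 4*5*e12 + (-5)*(-4)*e21
= (20 - 20)*e12
= 0*e12
Coefficient = 0


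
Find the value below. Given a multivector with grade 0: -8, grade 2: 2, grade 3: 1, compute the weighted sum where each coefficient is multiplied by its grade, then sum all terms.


Grade-weighted sum = sum of grade_k * coefficient_k
0*(-8) = 0
2*2 = 4
3*1 = 3
Total = 0 + 4 + 3 = 7


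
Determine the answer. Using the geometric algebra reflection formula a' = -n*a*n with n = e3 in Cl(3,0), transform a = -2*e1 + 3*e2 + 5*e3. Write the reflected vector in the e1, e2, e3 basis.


Reflection formula: a' = -n*a*n, with n = e3 (unit vector, n^2 = 1).
For reflection through hyperplane perp to e3:
The component along e3 flips sign, others stay.
a = (-2, 3, 5)
a' = (-2, 3, -5)
a' = -2*e1 + 3*e2 - 5*e3


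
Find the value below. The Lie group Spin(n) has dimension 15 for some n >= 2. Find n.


dim Spin(n) = dim so(n) = n(n-1)/2.
Solve n(n-1)/2 = 15, i.e. n^2 - n - 30 = 0.
Discriminant = 1 + 8*15 = 121
n = (1 + sqrt(121))/2 = (1 + 11)/2 = 6


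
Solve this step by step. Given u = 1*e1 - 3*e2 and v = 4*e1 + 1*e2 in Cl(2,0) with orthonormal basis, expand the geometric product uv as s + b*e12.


Expand: (1*e1 - 3*e2)(4*e1 + 1*e2)
= 1*4*e1e1 + 1*1*e1e2 + (-3)*4*e2e1 + (-3)*1*e2e2
Using e1^2 = e2^2 = 1, e2e1 = -e1e2:
Scalar part s = 1*4 + (-3)*1 = 4 + (-3) = 1
Bivector part b = 1*1 - (-3)*4 = 1 - (-12) = 13
uv = 1 + 13*e12


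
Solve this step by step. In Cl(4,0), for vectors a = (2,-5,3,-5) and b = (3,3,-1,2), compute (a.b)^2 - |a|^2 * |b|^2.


a . b = 2*3 + (-5)*3 + 3*(-1) + (-5)*2
= 6 + (-15) + (-3) + (-10) = -22
|a|^2 = 2^2 + (-5)^2 + 3^2 + (-5)^2 = 63
|b|^2 = 3^2 + 3^2 + (-1)^2 + 2^2 = 23
(a.b)^2 = (-22)^2 = 484
|a|^2 * |b|^2 = 63 * 23 = 1449
Result = 484 - 1449 = -965


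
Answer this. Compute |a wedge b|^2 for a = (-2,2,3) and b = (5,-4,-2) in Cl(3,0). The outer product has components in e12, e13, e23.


a wedge b = (a1*b2 - a2*b1)*e12 + (a1*b3 - a3*b1)*e13 + (a2*b3 - a3*b2)*e23
e12 coeff: (-2)*(-4) - 2*5 = 8 - 10 = -2
e13 coeff: (-2)*(-2) - 3*5 = 4 - 15 = -11
e23 coeff: 2*(-2) - 3*(-4) = -4 - (-12) = 8
|a wedge b|^2 = (-2)^2 + (-11)^2 + 8^2
= 4 + 121 + 64
= 189


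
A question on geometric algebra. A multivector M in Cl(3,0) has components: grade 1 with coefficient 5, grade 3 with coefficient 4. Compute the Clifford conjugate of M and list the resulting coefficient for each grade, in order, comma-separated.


Clifford conjugate sign for grade k: (-1)^(k(k+1)/2)
Grade 1: (-1)^(1*2/2) = (-1)^1 = -1, coeff 5 -> -5
Grade 3: (-1)^(3*4/2) = (-1)^6 = 1, coeff 4 -> 4
Conjugated coefficients: -5, 4


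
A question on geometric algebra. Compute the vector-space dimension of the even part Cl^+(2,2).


Even subalgebra dimension = 2^(n-1)
n = 2 + 2 = 4
2^(4 - 1) = 2^3 = 8
Verification: sum of C(4,k) for even k = 1 + 6 + 1 = 8
Result = 8


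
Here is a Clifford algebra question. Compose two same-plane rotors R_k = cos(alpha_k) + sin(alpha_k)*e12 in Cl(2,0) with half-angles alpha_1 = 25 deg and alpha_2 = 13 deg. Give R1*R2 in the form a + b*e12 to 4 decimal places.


Same-plane rotors commute and their half-angles add:
R1*R2 = cos(a1 + a2) + sin(a1 + a2)*e12.
a1 + a2 = 25 + 13 = 38 deg
cos(38 deg) = 0.7880
sin(38 deg) = 0.6157
R1*R2 = 0.7880 + 0.6157*e12


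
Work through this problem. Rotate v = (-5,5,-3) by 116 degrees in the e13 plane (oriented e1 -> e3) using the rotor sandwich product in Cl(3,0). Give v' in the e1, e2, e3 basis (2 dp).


Rotor R = cos(58deg) - sin(58deg)*e13
Rotation angle theta = 2 * 58 = 116 degrees in the e13 plane (e1 -> e3).
The component perpendicular to the plane (e2) is invariant: v'_2 = v2 = 5.00
cos(116deg) = -0.4384, sin(116deg) = 0.8988
v'_1 = v1*cos(theta) - v3*sin(theta) = -5*(-0.4384) - (-3)*0.8988 = 4.89
v'_3 = v1*sin(theta) + v3*cos(theta) = -5*0.8988 + (-3)*(-0.4384) = -3.18
v' = 4.89*e1 + 5.00*e2 - 3.18*e3


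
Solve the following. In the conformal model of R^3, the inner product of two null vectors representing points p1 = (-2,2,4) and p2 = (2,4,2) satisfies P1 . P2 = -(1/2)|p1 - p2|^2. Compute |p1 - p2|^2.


p1 - p2 = (-4, -2, 2)
|p1 - p2|^2 = (-4)^2 + (-2)^2 + 2^2
= 16 + 4 + 4
= 24


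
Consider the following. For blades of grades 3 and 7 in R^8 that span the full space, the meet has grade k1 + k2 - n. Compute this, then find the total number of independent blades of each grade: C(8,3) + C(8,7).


Meet grade = grade(A) + grade(B) - n
= 3 + 7 - 8 = 2
C(8,3) = 56
C(8,7) = 8
dim_A + dim_B = 56 + 8 = 64


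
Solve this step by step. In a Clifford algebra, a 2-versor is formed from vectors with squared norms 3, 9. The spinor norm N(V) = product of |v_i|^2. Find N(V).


Spinor norm N(V) = |v1|^2 * |v2|^2 * ... * |v2|^2
= 3 * 9
Running product: 3, 27
N(V) = 27


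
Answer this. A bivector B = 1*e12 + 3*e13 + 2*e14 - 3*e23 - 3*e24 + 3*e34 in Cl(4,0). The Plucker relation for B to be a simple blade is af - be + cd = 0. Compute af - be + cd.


Plucker relation: af - be + cd
a*f = 1*3 = 3
b*e = 3*(-3) = -9
c*d = 2*(-3) = -6
af - be + cd = 3 - (-9) + (-6)
= 6


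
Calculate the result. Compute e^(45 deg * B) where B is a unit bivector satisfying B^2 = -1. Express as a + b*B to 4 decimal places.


For a unit bivector B with B^2 = -1, the exponential series gives
e^(theta*B) = cos(theta) + sin(theta)*B (the GA analogue of Euler's formula).
theta = 45 degrees = 0.785398 rad
cos(45 deg) = 0.7071
sin(45 deg) = 0.7071
exp(theta*B) = 0.7071 + 0.7071*B


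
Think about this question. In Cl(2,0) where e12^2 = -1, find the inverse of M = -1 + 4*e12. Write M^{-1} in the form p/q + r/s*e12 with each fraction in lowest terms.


M = -1 + 4*e12, where e12^2 = -1.
Since M commutes with its reverse ~M = a - b*e12, M * ~M = a^2 - b^2*e12^2 = a^2 + b^2.
So M^{-1} = ~M / (a^2 + b^2) = (a - b*e12)/(a^2 + b^2).
a^2 + b^2 = 1 + 16 = 17
Scalar part = -1/17 = -1/17
Bivector coeff = -4/17 = -4/17
M^{-1} = -1/17 - 4/17*e12


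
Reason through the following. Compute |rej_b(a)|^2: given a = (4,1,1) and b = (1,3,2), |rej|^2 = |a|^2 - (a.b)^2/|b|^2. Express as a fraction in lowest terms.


|a|^2 = 4^2 + 1^2 + 1^2 = 18
|b|^2 = 1^2 + 3^2 + 2^2 = 14
a . b = 4*1 + 1*3 + 1*2 = 9
(a.b)^2 = 9^2 = 81
|rej|^2 = 18 - 81/14
= (252 - 81)/14
= 171/14
In lowest terms: 171/14


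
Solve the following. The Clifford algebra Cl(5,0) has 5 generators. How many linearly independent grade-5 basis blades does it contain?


Number of grade-k basis blades in Cl(p,q) with n = p + q is C(n, k).
n = 5 + 0 = 5
C(5, 5) = 5! / (5! * 0!)
= 120 / (120 * 1)
= 1


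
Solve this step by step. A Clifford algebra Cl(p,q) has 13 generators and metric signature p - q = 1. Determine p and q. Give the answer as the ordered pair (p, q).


We need p + q = 13 and p - q = 1.
Adding: 2p = 13 + 1 = 14, so p = 7.
Then q = 13 - 7 = 6.
(p, q) = (7, 6)


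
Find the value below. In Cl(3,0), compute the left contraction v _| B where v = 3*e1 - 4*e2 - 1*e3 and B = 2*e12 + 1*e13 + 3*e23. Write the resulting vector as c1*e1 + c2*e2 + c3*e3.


Left contraction v _| B = <vB>_1 (grade-1 part of the geometric product vB).
Using e1_|e12 = e2, e2_|e12 = -e1, e1_|e13 = e3, e3_|e13 = -e1, e2_|e23 = e3, e3_|e23 = -e2:
e1 coeff: -v2*b12 - v3*b13 = -(-4)*(2) - (-1)*(1) = 9
e2 coeff: v1*b12 - v3*b23 = (3)*(2) - (-1)*(3) = 9
e3 coeff: v1*b13 + v2*b23 = (3)*(1) + (-4)*(3) = -9
v _| B = 9*e1 + 9*e2 - 9*e3


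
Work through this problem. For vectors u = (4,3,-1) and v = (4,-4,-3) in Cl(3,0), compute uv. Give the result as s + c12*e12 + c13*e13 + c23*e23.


In Cl(3,0): e_i^2 = 1, e_ie_j = -e_je_i for i != j.
Scalar part = u . v = 4*4 + 3*(-4) + (-1)*(-3)
= 16 + (-12) + 3 = 7
e12 coeff = 4*(-4) - 3*4 = -16 - 12 = -28
e13 coeff = 4*(-3) - (-1)*4 = -12 - (-4) = -8
e23 coeff = 3*(-3) - (-1)*(-4) = -9 - 4 = -13
uv = 7 - 28*e12 - 8*e13 - 13*e23


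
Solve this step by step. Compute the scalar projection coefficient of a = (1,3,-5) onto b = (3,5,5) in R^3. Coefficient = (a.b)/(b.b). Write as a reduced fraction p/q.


Projection coefficient = (a . b) / (b . b)
a . b = 1*3 + 3*5 + (-5)*5
= 3 + 15 + (-25) = -7
b . b = 3^2 + 5^2 + 5^2
= 9 + 25 + 25 = 59
Coefficient = -7/59
In lowest terms: -7/59


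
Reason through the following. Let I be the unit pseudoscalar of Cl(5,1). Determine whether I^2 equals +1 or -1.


The pseudoscalar I = e1...e_n (product of all n generators) of Cl(p,q) satisfies I^2 = (-1)^(q + n(n-1)/2).
p = 5, q = 1, n = p + q = 6
n(n-1)/2 = 6 * 5 / 2 = 15
Exponent = q + n(n-1)/2 = 1 + 15 = 16
I^2 = (-1)^16 = +1


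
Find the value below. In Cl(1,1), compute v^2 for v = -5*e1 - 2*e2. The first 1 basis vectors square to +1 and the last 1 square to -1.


v^2 = sum of c_i^2 * e_i^2
Positive signature terms (e_i^2 = +1): (-5)^2 = 25
Negative signature terms (e_j^2 = -1): (-2)^2 = 4
v^2 = 25 - 4 = 21


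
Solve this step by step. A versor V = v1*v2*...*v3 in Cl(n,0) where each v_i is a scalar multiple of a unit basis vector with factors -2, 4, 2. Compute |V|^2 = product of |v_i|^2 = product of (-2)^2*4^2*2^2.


Each vector v_i has |v_i|^2 = s_i^2
Squared scales: (-2)^2 = 4, 4^2 = 16, 2^2 = 4
|V|^2 = 4 * 16 * 4
= 256


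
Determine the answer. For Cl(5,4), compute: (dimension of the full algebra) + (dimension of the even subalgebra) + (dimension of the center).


n = 5 + 4 = 9
Total dim = 2^9 = 512
Even subalgebra dim = 2^8 = 256
n is odd, so center dim = 2
Sum = 512 + 256 + 2 = 770


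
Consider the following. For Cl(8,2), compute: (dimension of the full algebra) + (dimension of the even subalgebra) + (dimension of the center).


n = 8 + 2 = 10
Total dim = 2^10 = 1024
Even subalgebra dim = 2^9 = 512
n is even, so center dim = 1
Sum = 1024 + 512 + 1 = 1537


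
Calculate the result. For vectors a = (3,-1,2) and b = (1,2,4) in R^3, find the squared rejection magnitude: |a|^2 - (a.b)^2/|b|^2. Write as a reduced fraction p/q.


|a|^2 = 3^2 + (-1)^2 + 2^2 = 14
|b|^2 = 1^2 + 2^2 + 4^2 = 21
a . b = 3*1 + (-1)*2 + 2*4 = 9
(a.b)^2 = 9^2 = 81
|rej|^2 = 14 - 81/21
= (294 - 81)/21
= 213/21
In lowest terms: 71/7


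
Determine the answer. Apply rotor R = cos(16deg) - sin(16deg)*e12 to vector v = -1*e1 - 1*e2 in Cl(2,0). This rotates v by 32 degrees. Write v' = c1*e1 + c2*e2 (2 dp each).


Rotor R = cos(16deg) - sin(16deg)*e12
Rotation angle theta = 2 * 16 = 32 degrees
v' = R*v*~R rotates v by theta.
cos(32deg) = 0.8480, sin(32deg) = 0.5299
v'_1 = -1*cos(32deg) - (-1)*sin(32deg)
= -1*0.8480 - (-1)*0.5299
= -0.32
v'_2 = -1*sin(32deg) + (-1)*cos(32deg)
= -1*0.5299 + (-1)*0.8480
= -1.38
v' = -0.32*e1 - 1.38*e2


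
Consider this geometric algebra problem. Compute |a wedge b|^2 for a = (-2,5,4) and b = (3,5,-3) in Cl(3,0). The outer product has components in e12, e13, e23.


a wedge b = (a1*b2 - a2*b1)*e12 + (a1*b3 - a3*b1)*e13 + (a2*b3 - a3*b2)*e23
e12 coeff: (-2)*5 - 5*3 = -10 - 15 = -25
e13 coeff: (-2)*(-3) - 4*3 = 6 - 12 = -6
e23 coeff: 5*(-3) - 4*5 = -15 - 20 = -35
|a wedge b|^2 = (-25)^2 + (-6)^2 + (-35)^2
= 625 + 36 + 1225
= 1886


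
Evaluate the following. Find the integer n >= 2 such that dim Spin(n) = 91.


dim Spin(n) = dim so(n) = n(n-1)/2.
Solve n(n-1)/2 = 91, i.e. n^2 - n - 182 = 0.
Discriminant = 1 + 8*91 = 729
n = (1 + sqrt(729))/2 = (1 + 27)/2 = 14


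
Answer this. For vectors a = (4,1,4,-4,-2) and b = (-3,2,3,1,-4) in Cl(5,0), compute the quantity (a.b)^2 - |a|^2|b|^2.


a . b = 4*(-3) + 1*2 + 4*3 + (-4)*1 + (-2)*(-4)
= -12 + 2 + 12 + (-4) + 8 = 6
|a|^2 = 4^2 + 1^2 + 4^2 + (-4)^2 + (-2)^2 = 53
|b|^2 = (-3)^2 + 2^2 + 3^2 + 1^2 + (-4)^2 = 39
(a.b)^2 = 6^2 = 36
|a|^2 * |b|^2 = 53 * 39 = 2067
Result = 36 - 2067 = -2031


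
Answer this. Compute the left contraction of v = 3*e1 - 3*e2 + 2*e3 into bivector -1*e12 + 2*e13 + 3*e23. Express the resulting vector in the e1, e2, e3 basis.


Left contraction v _| B = <vB>_1 (grade-1 part of the geometric product vB).
Using e1_|e12 = e2, e2_|e12 = -e1, e1_|e13 = e3, e3_|e13 = -e1, e2_|e23 = e3, e3_|e23 = -e2:
e1 coeff: -v2*b12 - v3*b13 = -(-3)*(-1) - (2)*(2) = -7
e2 coeff: v1*b12 - v3*b23 = (3)*(-1) - (2)*(3) = -9
e3 coeff: v1*b13 + v2*b23 = (3)*(2) + (-3)*(3) = -3
v _| B = -7*e1 - 9*e2 - 3*e3


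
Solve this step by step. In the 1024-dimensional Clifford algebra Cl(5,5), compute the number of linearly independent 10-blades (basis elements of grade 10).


Number of grade-k basis blades in Cl(p,q) with n = p + q is C(n, k).
n = 5 + 5 = 10
C(10, 10) = 10! / (10! * 0!)
= 3628800 / (3628800 * 1)
= 1


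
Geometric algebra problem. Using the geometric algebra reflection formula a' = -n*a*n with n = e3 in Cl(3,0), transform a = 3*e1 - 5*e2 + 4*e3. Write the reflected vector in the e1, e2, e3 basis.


Reflection formula: a' = -n*a*n, with n = e3 (unit vector, n^2 = 1).
For reflection through hyperplane perp to e3:
The component along e3 flips sign, others stay.
a = (3, -5, 4)
a' = (3, -5, -4)
a' = 3*e1 - 5*e2 - 4*e3


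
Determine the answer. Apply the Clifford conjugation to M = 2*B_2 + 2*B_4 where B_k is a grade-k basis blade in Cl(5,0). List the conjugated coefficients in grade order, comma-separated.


Clifford conjugate sign for grade k: (-1)^(k(k+1)/2)
Grade 2: (-1)^(2*3/2) = (-1)^3 = -1, coeff 2 -> -2
Grade 4: (-1)^(4*5/2) = (-1)^10 = 1, coeff 2 -> 2
Conjugated coefficients: -2, 2


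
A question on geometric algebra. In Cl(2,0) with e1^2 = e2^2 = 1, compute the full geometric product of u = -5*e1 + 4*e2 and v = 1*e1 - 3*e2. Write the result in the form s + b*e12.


Expand: (-5*e1 + 4*e2)(1*e1 - 3*e2)
= (-5)*1*e1e1 + (-5)*(-3)*e1e2 + 4*1*e2e1 + 4*(-3)*e2e2
Using e1^2 = e2^2 = 1, e2e1 = -e1e2:
Scalar part s = (-5)*1 + 4*(-3) = -5 + (-12) = -17
Bivector part b = (-5)*(-3) - 4*1 = 15 - 4 = 11
uv = -17 + 11*e12


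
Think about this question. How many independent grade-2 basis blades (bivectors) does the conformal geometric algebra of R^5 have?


The conformal model of R^5 uses Cl(6,1) with m = 5 + 2 = 7 generators.
Number of grade-2 blades = C(m, 2) = C(7, 2)
= 7*6/2 = 21


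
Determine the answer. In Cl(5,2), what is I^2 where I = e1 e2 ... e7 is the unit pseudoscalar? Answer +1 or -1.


The pseudoscalar I = e1...e_n (product of all n generators) of Cl(p,q) satisfies I^2 = (-1)^(q + n(n-1)/2).
p = 5, q = 2, n = p + q = 7
n(n-1)/2 = 7 * 6 / 2 = 21
Exponent = q + n(n-1)/2 = 2 + 21 = 23
I^2 = (-1)^23 = -1


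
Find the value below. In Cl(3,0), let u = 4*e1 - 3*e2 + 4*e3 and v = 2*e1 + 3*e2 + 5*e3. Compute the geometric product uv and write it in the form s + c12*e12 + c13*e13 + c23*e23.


In Cl(3,0): e_i^2 = 1, e_ie_j = -e_je_i for i != j.
Scalar part = u . v = 4*2 + (-3)*3 + 4*5
= 8 + (-9) + 20 = 19
e12 coeff = 4*3 - (-3)*2 = 12 - (-6) = 18
e13 coeff = 4*5 - 4*2 = 20 - 8 = 12
e23 coeff = (-3)*5 - 4*3 = -15 - 12 = -27
uv = 19 + 18*e12 + 12*e13 - 27*e23


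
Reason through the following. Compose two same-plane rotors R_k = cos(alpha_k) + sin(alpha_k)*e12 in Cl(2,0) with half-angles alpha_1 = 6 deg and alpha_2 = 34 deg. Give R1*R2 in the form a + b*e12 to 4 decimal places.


Same-plane rotors commute and their half-angles add:
R1*R2 = cos(a1 + a2) + sin(a1 + a2)*e12.
a1 + a2 = 6 + 34 = 40 deg
cos(40 deg) = 0.7660
sin(40 deg) = 0.6428
R1*R2 = 0.7660 + 0.6428*e12


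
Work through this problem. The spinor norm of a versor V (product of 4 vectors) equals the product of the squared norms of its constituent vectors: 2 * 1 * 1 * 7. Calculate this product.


Spinor norm N(V) = |v1|^2 * |v2|^2 * ... * |v4|^2
= 2 * 1 * 1 * 7
Running product: 2, 2, 2, 14
N(V) = 14


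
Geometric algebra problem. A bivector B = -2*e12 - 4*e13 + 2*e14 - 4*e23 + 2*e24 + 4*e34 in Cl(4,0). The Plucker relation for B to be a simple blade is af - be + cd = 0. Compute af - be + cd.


Plucker relation: af - be + cd
a*f = (-2)*4 = -8
b*e = (-4)*2 = -8
c*d = 2*(-4) = -8
af - be + cd = -8 - (-8) + (-8)
= -8


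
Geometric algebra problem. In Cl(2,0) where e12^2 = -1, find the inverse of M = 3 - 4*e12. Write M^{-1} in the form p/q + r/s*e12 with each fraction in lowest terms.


M = 3 - 4*e12, where e12^2 = -1.
Since M commutes with its reverse ~M = a - b*e12, M * ~M = a^2 - b^2*e12^2 = a^2 + b^2.
So M^{-1} = ~M / (a^2 + b^2) = (a - b*e12)/(a^2 + b^2).
a^2 + b^2 = 9 + 16 = 25
Scalar part = 3/25 = 3/25
Bivector coeff = 4/25 = 4/25
M^{-1} = 3/25 + 4/25*e12


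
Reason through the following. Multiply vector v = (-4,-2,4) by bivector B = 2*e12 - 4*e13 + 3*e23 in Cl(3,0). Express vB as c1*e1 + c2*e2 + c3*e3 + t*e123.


vB has grade-1 (vector) and grade-3 (trivector) parts: vB = (v _| B) + (v ^ B).
Vector part <vB>_1:
  e1: -v2*b12 - v3*b13 = -(-2)*(2) - (4)*(-4) = 20
  e2: v1*b12 - v3*b23 = (-4)*(2) - (4)*(3) = -20
  e3: v1*b13 + v2*b23 = (-4)*(-4) + (-2)*(3) = 10
Trivector part <vB>_3:
  e123: v1*b23 - v2*b13 + v3*b12 = (-4)*(3) - (-2)*(-4) + (4)*(2) = -12
vB = 20*e1 - 20*e2 + 10*e3 - 12*e123


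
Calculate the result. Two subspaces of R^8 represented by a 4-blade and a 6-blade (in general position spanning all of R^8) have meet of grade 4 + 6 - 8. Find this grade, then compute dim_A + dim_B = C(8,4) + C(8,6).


Meet grade = grade(A) + grade(B) - n
= 4 + 6 - 8 = 2
C(8,4) = 70
C(8,6) = 28
dim_A + dim_B = 70 + 28 = 98


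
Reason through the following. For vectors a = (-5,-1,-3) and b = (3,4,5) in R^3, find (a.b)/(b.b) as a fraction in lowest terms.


Projection coefficient = (a . b) / (b . b)
a . b = (-5)*3 + (-1)*4 + (-3)*5
= -15 + (-4) + (-15) = -34
b . b = 3^2 + 4^2 + 5^2
= 9 + 16 + 25 = 50
Coefficient = -34/50
In lowest terms: -17/25


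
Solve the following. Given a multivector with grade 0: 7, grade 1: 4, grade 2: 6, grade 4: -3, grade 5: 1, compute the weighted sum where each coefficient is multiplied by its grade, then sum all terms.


Grade-weighted sum = sum of grade_k * coefficient_k
0*7 = 0
1*4 = 4
2*6 = 12
4*(-3) = -12
5*1 = 5
Total = 0 + 4 + 12 + (-12) + 5 = 9


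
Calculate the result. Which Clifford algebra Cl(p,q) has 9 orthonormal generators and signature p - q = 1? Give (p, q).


We need p + q = 9 and p - q = 1.
Adding: 2p = 9 + 1 = 10, so p = 5.
Then q = 9 - 5 = 4.
(p, q) = (5, 4)


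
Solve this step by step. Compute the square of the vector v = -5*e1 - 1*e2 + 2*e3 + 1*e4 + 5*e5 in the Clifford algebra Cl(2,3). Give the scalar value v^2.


v^2 = sum of c_i^2 * e_i^2
Positive signature terms (e_i^2 = +1): (-5)^2 + (-1)^2 = 26
Negative signature terms (e_j^2 = -1): 2^2 + 1^2 + 5^2 = 30
v^2 = 26 - 30 = -4


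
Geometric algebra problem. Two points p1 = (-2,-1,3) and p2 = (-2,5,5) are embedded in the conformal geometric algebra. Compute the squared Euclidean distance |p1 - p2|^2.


p1 - p2 = (0, -6, -2)
|p1 - p2|^2 = 0^2 + (-6)^2 + (-2)^2
= 0 + 36 + 4
= 40


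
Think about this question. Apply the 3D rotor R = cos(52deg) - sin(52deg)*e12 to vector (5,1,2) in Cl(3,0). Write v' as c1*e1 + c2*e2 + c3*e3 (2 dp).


Rotor R = cos(52deg) - sin(52deg)*e12
Rotation angle theta = 2 * 52 = 104 degrees in the e12 plane (e1 -> e2).
The component perpendicular to the plane (e3) is invariant: v'_3 = v3 = 2.00
cos(104deg) = -0.2419, sin(104deg) = 0.9703
v'_1 = v1*cos(theta) - v2*sin(theta) = 5*(-0.2419) - 1*0.9703 = -2.18
v'_2 = v1*sin(theta) + v2*cos(theta) = 5*0.9703 + 1*(-0.2419) = 4.61
v' = -2.18*e1 + 4.61*e2 + 2.00*e3


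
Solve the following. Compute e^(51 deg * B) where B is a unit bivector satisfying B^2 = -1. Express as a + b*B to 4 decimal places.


For a unit bivector B with B^2 = -1, the exponential series gives
e^(theta*B) = cos(theta) + sin(theta)*B (the GA analogue of Euler's formula).
theta = 51 degrees = 0.890118 rad
cos(51 deg) = 0.6293
sin(51 deg) = 0.7771
exp(theta*B) = 0.6293 + 0.7771*B


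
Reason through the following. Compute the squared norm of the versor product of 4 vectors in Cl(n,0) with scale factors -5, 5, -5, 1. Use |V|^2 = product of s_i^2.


Each vector v_i has |v_i|^2 = s_i^2
Squared scales: (-5)^2 = 25, 5^2 = 25, (-5)^2 = 25, 1^2 = 1
|V|^2 = 25 * 25 * 25 * 1
= 15625


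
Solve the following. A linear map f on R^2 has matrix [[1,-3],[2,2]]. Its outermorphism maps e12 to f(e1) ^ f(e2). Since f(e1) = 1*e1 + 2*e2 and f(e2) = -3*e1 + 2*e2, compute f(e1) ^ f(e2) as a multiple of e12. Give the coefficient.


The outermorphism of a linear map f sends e1^e2 to f(e1)^f(e2).
f(e1) = 1*e1 + 2*e2
f(e2) = -3*e1 + 2*e2
f(e1) ^ f(e2) = (1*e1 + 2*e2) ^ (-3*e1 + 2*e2)
= 1*2*e12 + 2*(-3)*e21
= (2 - (-6))*e12
= 8*e12
Coefficient = 8


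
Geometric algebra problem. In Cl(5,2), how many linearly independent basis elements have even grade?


Even subalgebra dimension = 2^(n-1)
n = 5 + 2 = 7
2^(7 - 1) = 2^6 = 64
Verification: sum of C(7,k) for even k = 1 + 21 + 35 + 7 = 64
Result = 64


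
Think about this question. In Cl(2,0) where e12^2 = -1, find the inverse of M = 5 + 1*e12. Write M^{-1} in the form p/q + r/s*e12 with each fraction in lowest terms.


M = 5 + 1*e12, where e12^2 = -1.
Since M commutes with its reverse ~M = a - b*e12, M * ~M = a^2 - b^2*e12^2 = a^2 + b^2.
So M^{-1} = ~M / (a^2 + b^2) = (a - b*e12)/(a^2 + b^2).
a^2 + b^2 = 25 + 1 = 26
Scalar part = 5/26 = 5/26
Bivector coeff = -1/26 = -1/26
M^{-1} = 5/26 - 1/26*e12


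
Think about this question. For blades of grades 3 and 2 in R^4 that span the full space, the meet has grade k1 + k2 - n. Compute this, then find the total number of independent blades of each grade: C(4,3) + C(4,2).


Meet grade = grade(A) + grade(B) - n
= 3 + 2 - 4 = 1
C(4,3) = 4
C(4,2) = 6
dim_A + dim_B = 4 + 6 = 10


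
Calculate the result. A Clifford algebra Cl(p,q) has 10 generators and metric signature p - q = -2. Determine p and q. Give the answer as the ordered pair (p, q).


We need p + q = 10 and p - q = -2.
Adding: 2p = 10 + (-2) = 8, so p = 4.
Then q = 10 - 4 = 6.
(p, q) = (4, 6)


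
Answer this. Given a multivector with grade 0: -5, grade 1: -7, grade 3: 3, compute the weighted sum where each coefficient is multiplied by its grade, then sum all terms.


Grade-weighted sum = sum of grade_k * coefficient_k
0*(-5) = 0
1*(-7) = -7
3*3 = 9
Total = 0 + (-7) + 9 = 2


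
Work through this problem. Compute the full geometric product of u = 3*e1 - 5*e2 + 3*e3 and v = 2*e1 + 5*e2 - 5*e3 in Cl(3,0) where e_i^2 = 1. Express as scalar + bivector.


In Cl(3,0): e_i^2 = 1, e_ie_j = -e_je_i for i != j.
Scalar part = u . v = 3*2 + (-5)*5 + 3*(-5)
= 6 + (-25) + (-15) = -34
e12 coeff = 3*5 - (-5)*2 = 15 - (-10) = 25
e13 coeff = 3*(-5) - 3*2 = -15 - 6 = -21
e23 coeff = (-5)*(-5) - 3*5 = 25 - 15 = 10
uv = -34 + 25*e12 - 21*e13 + 10*e23


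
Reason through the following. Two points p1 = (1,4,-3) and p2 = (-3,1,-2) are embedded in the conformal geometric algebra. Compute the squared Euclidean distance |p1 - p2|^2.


p1 - p2 = (4, 3, -1)
|p1 - p2|^2 = 4^2 + 3^2 + (-1)^2
= 16 + 9 + 1
= 26


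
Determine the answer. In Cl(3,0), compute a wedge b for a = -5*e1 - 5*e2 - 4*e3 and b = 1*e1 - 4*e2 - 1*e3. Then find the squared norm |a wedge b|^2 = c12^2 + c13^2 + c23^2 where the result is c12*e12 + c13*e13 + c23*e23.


a wedge b = (a1*b2 - a2*b1)*e12 + (a1*b3 - a3*b1)*e13 + (a2*b3 - a3*b2)*e23
e12 coeff: (-5)*(-4) - (-5)*1 = 20 - (-5) = 25
e13 coeff: (-5)*(-1) - (-4)*1 = 5 - (-4) = 9
e23 coeff: (-5)*(-1) - (-4)*(-4) = 5 - 16 = -11
|a wedge b|^2 = 25^2 + 9^2 + (-11)^2
= 625 + 81 + 121
= 827


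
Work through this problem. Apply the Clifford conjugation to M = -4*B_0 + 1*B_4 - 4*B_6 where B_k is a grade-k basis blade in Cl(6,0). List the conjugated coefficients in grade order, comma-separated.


Clifford conjugate sign for grade k: (-1)^(k(k+1)/2)
Grade 0: (-1)^(0*1/2) = (-1)^0 = 1, coeff -4 -> -4
Grade 4: (-1)^(4*5/2) = (-1)^10 = 1, coeff 1 -> 1
Grade 6: (-1)^(6*7/2) = (-1)^21 = -1, coeff -4 -> 4
Conjugated coefficients: -4, 1, 4


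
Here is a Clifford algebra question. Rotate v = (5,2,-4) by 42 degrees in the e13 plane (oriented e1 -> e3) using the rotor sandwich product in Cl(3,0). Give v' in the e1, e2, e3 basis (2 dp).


Rotor R = cos(21deg) - sin(21deg)*e13
Rotation angle theta = 2 * 21 = 42 degrees in the e13 plane (e1 -> e3).
The component perpendicular to the plane (e2) is invariant: v'_2 = v2 = 2.00
cos(42deg) = 0.7431, sin(42deg) = 0.6691
v'_1 = v1*cos(theta) - v3*sin(theta) = 5*0.7431 - (-4)*0.6691 = 6.39
v'_3 = v1*sin(theta) + v3*cos(theta) = 5*0.6691 + (-4)*0.7431 = 0.37
v' = 6.39*e1 + 2.00*e2 + 0.37*e3


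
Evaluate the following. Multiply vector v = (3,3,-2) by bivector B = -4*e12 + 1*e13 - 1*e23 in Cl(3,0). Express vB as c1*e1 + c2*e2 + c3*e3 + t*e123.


vB has grade-1 (vector) and grade-3 (trivector) parts: vB = (v _| B) + (v ^ B).
Vector part <vB>_1:
  e1: -v2*b12 - v3*b13 = -(3)*(-4) - (-2)*(1) = 14
  e2: v1*b12 - v3*b23 = (3)*(-4) - (-2)*(-1) = -14
  e3: v1*b13 + v2*b23 = (3)*(1) + (3)*(-1) = 0
Trivector part <vB>_3:
  e123: v1*b23 - v2*b13 + v3*b12 = (3)*(-1) - (3)*(1) + (-2)*(-4) = 2
vB = 14*e1 - 14*e2 + 0*e3 + 2*e123


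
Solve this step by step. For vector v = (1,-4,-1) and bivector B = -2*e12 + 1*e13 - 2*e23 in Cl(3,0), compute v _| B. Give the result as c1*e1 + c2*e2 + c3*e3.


Left contraction v _| B = <vB>_1 (grade-1 part of the geometric product vB).
Using e1_|e12 = e2, e2_|e12 = -e1, e1_|e13 = e3, e3_|e13 = -e1, e2_|e23 = e3, e3_|e23 = -e2:
e1 coeff: -v2*b12 - v3*b13 = -(-4)*(-2) - (-1)*(1) = -7
e2 coeff: v1*b12 - v3*b23 = (1)*(-2) - (-1)*(-2) = -4
e3 coeff: v1*b13 + v2*b23 = (1)*(1) + (-4)*(-2) = 9
v _| B = -7*e1 - 4*e2 + 9*e3


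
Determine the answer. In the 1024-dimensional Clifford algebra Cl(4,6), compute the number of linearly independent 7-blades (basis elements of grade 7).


Number of grade-k basis blades in Cl(p,q) with n = p + q is C(n, k).
n = 4 + 6 = 10
C(10, 7) = 10! / (7! * 3!)
= 3628800 / (5040 * 6)
= 120


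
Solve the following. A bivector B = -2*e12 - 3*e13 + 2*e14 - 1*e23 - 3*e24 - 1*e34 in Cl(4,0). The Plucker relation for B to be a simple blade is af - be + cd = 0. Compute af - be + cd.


Plucker relation: af - be + cd
a*f = (-2)*(-1) = 2
b*e = (-3)*(-3) = 9
c*d = 2*(-1) = -2
af - be + cd = 2 - 9 + (-2)
= -9


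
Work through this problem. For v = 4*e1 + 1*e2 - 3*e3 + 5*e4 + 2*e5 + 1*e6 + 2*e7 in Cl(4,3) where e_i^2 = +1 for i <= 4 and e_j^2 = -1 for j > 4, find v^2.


v^2 = sum of c_i^2 * e_i^2
Positive signature terms (e_i^2 = +1): 4^2 + 1^2 + (-3)^2 + 5^2 = 51
Negative signature terms (e_j^2 = -1): 2^2 + 1^2 + 2^2 = 9
v^2 = 51 - 9 = 42


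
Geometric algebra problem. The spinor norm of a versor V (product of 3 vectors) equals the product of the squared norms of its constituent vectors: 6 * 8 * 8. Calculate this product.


Spinor norm N(V) = |v1|^2 * |v2|^2 * ... * |v3|^2
= 6 * 8 * 8
Running product: 6, 48, 384
N(V) = 384


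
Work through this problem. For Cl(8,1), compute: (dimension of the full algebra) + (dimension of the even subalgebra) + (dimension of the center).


n = 8 + 1 = 9
Total dim = 2^9 = 512
Even subalgebra dim = 2^8 = 256
n is odd, so center dim = 2
Sum = 512 + 256 + 2 = 770


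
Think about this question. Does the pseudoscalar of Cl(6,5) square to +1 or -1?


The pseudoscalar I = e1...e_n (product of all n generators) of Cl(p,q) satisfies I^2 = (-1)^(q + n(n-1)/2).
p = 6, q = 5, n = p + q = 11
n(n-1)/2 = 11 * 10 / 2 = 55
Exponent = q + n(n-1)/2 = 5 + 55 = 60
I^2 = (-1)^60 = +1


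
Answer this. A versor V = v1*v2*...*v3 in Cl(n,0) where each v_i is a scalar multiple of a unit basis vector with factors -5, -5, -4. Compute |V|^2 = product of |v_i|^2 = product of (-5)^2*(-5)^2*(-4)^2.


Each vector v_i has |v_i|^2 = s_i^2
Squared scales: (-5)^2 = 25, (-5)^2 = 25, (-4)^2 = 16
|V|^2 = 25 * 25 * 16
= 10000


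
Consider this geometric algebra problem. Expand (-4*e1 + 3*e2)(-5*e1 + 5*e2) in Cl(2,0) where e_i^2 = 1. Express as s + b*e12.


Expand: (-4*e1 + 3*e2)(-5*e1 + 5*e2)
= (-4)*(-5)*e1e1 + (-4)*5*e1e2 + 3*(-5)*e2e1 + 3*5*e2e2
Using e1^2 = e2^2 = 1, e2e1 = -e1e2:
Scalar part s = (-4)*(-5) + 3*5 = 20 + 15 = 35
Bivector part b = (-4)*5 - 3*(-5) = -20 - (-15) = -5
uv = 35 - 5*e12


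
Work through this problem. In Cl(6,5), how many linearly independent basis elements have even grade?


Even subalgebra dimension = 2^(n-1)
n = 6 + 5 = 11
2^(11 - 1) = 2^10 = 1024
Verification: sum of C(11,k) for even k = 1 + 55 + 330 + 462 + 165 + 11 = 1024
Result = 1024


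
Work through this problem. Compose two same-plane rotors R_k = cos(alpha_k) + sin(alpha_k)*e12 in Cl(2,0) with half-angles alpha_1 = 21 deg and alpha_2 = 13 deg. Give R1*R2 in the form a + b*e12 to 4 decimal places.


Same-plane rotors commute and their half-angles add:
R1*R2 = cos(a1 + a2) + sin(a1 + a2)*e12.
a1 + a2 = 21 + 13 = 34 deg
cos(34 deg) = 0.8290
sin(34 deg) = 0.5592
R1*R2 = 0.8290 + 0.5592*e12


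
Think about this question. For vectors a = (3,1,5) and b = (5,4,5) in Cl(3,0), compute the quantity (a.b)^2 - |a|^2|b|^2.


a . b = 3*5 + 1*4 + 5*5
= 15 + 4 + 25 = 44
|a|^2 = 3^2 + 1^2 + 5^2 = 35
|b|^2 = 5^2 + 4^2 + 5^2 = 66
(a.b)^2 = 44^2 = 1936
|a|^2 * |b|^2 = 35 * 66 = 2310
Result = 1936 - 2310 = -374


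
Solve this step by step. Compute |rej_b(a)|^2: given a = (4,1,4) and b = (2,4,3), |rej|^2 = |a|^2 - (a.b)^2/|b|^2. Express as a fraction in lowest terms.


|a|^2 = 4^2 + 1^2 + 4^2 = 33
|b|^2 = 2^2 + 4^2 + 3^2 = 29
a . b = 4*2 + 1*4 + 4*3 = 24
(a.b)^2 = 24^2 = 576
|rej|^2 = 33 - 576/29
= (957 - 576)/29
= 381/29
In lowest terms: 381/29


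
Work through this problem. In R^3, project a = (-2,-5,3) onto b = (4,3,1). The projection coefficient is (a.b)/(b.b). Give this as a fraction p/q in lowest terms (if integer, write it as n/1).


Projection coefficient = (a . b) / (b . b)
a . b = (-2)*4 + (-5)*3 + 3*1
= -8 + (-15) + 3 = -20
b . b = 4^2 + 3^2 + 1^2
= 16 + 9 + 1 = 26
Coefficient = -20/26
In lowest terms: -10/13


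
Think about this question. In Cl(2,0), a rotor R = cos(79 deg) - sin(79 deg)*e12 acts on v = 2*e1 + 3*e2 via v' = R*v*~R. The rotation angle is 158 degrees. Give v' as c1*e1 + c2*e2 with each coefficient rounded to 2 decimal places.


Rotor R = cos(79deg) - sin(79deg)*e12
Rotation angle theta = 2 * 79 = 158 degrees
v' = R*v*~R rotates v by theta.
cos(158deg) = -0.9272, sin(158deg) = 0.3746
v'_1 = 2*cos(158deg) - 3*sin(158deg)
= 2*(-0.9272) - 3*0.3746
= -2.98
v'_2 = 2*sin(158deg) + 3*cos(158deg)
= 2*0.3746 + 3*(-0.9272)
= -2.03
v' = -2.98*e1 - 2.03*e2


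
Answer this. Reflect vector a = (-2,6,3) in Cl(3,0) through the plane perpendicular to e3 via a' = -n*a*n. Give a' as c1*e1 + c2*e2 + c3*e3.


Reflection formula: a' = -n*a*n, with n = e3 (unit vector, n^2 = 1).
For reflection through hyperplane perp to e3:
The component along e3 flips sign, others stay.
a = (-2, 6, 3)
a' = (-2, 6, -3)
a' = -2*e1 + 6*e2 - 3*e3


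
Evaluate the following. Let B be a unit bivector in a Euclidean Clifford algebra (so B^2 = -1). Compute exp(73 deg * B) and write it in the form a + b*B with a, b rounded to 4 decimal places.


For a unit bivector B with B^2 = -1, the exponential series gives
e^(theta*B) = cos(theta) + sin(theta)*B (the GA analogue of Euler's formula).
theta = 73 degrees = 1.27409 rad
cos(73 deg) = 0.2924
sin(73 deg) = 0.9563
exp(theta*B) = 0.2924 + 0.9563*B


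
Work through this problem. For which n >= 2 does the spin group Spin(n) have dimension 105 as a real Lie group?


dim Spin(n) = dim so(n) = n(n-1)/2.
Solve n(n-1)/2 = 105, i.e. n^2 - n - 210 = 0.
Discriminant = 1 + 8*105 = 841
n = (1 + sqrt(841))/2 = (1 + 29)/2 = 15


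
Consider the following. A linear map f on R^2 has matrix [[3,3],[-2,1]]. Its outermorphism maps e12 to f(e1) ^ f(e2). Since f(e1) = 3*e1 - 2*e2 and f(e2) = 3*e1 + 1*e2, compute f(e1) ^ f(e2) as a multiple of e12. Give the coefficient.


The outermorphism of a linear map f sends e1^e2 to f(e1)^f(e2).
f(e1) = 3*e1 - 2*e2
f(e2) = 3*e1 + 1*e2
f(e1) ^ f(e2) = (3*e1 - 2*e2) ^ (3*e1 + 1*e2)
= 3*1*e12 + (-2)*3*e21
= (3 - (-6))*e12
= 9*e12
Coefficient = 9


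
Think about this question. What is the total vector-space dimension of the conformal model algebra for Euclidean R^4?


The conformal model of R^4 uses Cl(5,1): the 4 Euclidean generators plus two extra orthogonal generators e+ (e+^2 = +1) and e- (e-^2 = -1), from which the null vectors e0, einf are built.
Number of generators m = 4 + 2 = 6.
dim Cl(p,q) = 2^m = 2^6 = 64


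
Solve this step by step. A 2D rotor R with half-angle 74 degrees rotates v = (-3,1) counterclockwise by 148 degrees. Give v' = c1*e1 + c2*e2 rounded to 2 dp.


Rotor R = cos(74deg) - sin(74deg)*e12
Rotation angle theta = 2 * 74 = 148 degrees
v' = R*v*~R rotates v by theta.
cos(148deg) = -0.8480, sin(148deg) = 0.5299
v'_1 = -3*cos(148deg) - 1*sin(148deg)
= -3*(-0.8480) - 1*0.5299
= 2.01
v'_2 = -3*sin(148deg) + 1*cos(148deg)
= -3*0.5299 + 1*(-0.8480)
= -2.44
v' = 2.01*e1 - 2.44*e2


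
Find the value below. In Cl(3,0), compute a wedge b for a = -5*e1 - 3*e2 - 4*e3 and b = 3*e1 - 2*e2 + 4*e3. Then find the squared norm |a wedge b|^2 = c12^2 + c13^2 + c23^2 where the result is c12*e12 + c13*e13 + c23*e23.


a wedge b = (a1*b2 - a2*b1)*e12 + (a1*b3 - a3*b1)*e13 + (a2*b3 - a3*b2)*e23
e12 coeff: (-5)*(-2) - (-3)*3 = 10 - (-9) = 19
e13 coeff: (-5)*4 - (-4)*3 = -20 - (-12) = -8
e23 coeff: (-3)*4 - (-4)*(-2) = -12 - 8 = -20
|a wedge b|^2 = 19^2 + (-8)^2 + (-20)^2
= 361 + 64 + 400
= 825


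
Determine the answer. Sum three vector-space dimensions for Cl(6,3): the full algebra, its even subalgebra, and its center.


n = 6 + 3 = 9
Total dim = 2^9 = 512
Even subalgebra dim = 2^8 = 256
n is odd, so center dim = 2
Sum = 512 + 256 + 2 = 770


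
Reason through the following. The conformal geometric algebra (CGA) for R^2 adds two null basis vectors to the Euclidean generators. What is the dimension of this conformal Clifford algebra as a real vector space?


The conformal model of R^2 uses Cl(3,1): the 2 Euclidean generators plus two extra orthogonal generators e+ (e+^2 = +1) and e- (e-^2 = -1), from which the null vectors e0, einf are built.
Number of generators m = 2 + 2 = 4.
dim Cl(p,q) = 2^m = 2^4 = 16


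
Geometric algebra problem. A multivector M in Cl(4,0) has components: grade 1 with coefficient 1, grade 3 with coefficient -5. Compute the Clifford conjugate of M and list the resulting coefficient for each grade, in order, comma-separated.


Clifford conjugate sign for grade k: (-1)^(k(k+1)/2)
Grade 1: (-1)^(1*2/2) = (-1)^1 = -1, coeff 1 -> -1
Grade 3: (-1)^(3*4/2) = (-1)^6 = 1, coeff -5 -> -5
Conjugated coefficients: -1, -5


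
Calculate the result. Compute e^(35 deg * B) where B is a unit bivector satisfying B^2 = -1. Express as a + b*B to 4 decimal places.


For a unit bivector B with B^2 = -1, the exponential series gives
e^(theta*B) = cos(theta) + sin(theta)*B (the GA analogue of Euler's formula).
theta = 35 degrees = 0.610865 rad
cos(35 deg) = 0.8192
sin(35 deg) = 0.5736
exp(theta*B) = 0.8192 + 0.5736*B


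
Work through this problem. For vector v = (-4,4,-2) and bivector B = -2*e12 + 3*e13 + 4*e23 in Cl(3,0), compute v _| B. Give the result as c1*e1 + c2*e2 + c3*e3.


Left contraction v _| B = <vB>_1 (grade-1 part of the geometric product vB).
Using e1_|e12 = e2, e2_|e12 = -e1, e1_|e13 = e3, e3_|e13 = -e1, e2_|e23 = e3, e3_|e23 = -e2:
e1 coeff: -v2*b12 - v3*b13 = -(4)*(-2) - (-2)*(3) = 14
e2 coeff: v1*b12 - v3*b23 = (-4)*(-2) - (-2)*(4) = 16
e3 coeff: v1*b13 + v2*b23 = (-4)*(3) + (4)*(4) = 4
v _| B = 14*e1 + 16*e2 + 4*e3


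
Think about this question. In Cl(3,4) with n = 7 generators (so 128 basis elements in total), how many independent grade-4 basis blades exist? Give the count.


Number of grade-k basis blades in Cl(p,q) with n = p + q is C(n, k).
n = 3 + 4 = 7
C(7, 4) = 7! / (4! * 3!)
= 5040 / (24 * 6)
= 35


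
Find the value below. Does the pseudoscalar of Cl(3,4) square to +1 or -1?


The pseudoscalar I = e1...e_n (product of all n generators) of Cl(p,q) satisfies I^2 = (-1)^(q + n(n-1)/2).
p = 3, q = 4, n = p + q = 7
n(n-1)/2 = 7 * 6 / 2 = 21
Exponent = q + n(n-1)/2 = 4 + 21 = 25
I^2 = (-1)^25 = -1


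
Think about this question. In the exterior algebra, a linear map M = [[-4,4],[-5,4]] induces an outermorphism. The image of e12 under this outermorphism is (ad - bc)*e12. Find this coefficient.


The outermorphism of a linear map f sends e1^e2 to f(e1)^f(e2).
f(e1) = -4*e1 - 5*e2
f(e2) = 4*e1 + 4*e2
f(e1) ^ f(e2) = (-4*e1 - 5*e2) ^ (4*e1 + 4*e2)
= (-4)*4*e12 + (-5)*4*e21
= (-16 - (-20))*e12
= 4*e12
Coefficient = 4


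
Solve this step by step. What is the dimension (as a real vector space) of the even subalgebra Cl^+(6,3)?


Even subalgebra dimension = 2^(n-1)
n = 6 + 3 = 9
2^(9 - 1) = 2^8 = 256
Verification: sum of C(9,k) for even k = 1 + 36 + 126 + 84 + 9 = 256
Result = 256


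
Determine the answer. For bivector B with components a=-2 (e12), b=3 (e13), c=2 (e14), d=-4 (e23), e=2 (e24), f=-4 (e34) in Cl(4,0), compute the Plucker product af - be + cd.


Plucker relation: af - be + cd
a*f = (-2)*(-4) = 8
b*e = 3*2 = 6
c*d = 2*(-4) = -8
af - be + cd = 8 - 6 + (-8)
= -6


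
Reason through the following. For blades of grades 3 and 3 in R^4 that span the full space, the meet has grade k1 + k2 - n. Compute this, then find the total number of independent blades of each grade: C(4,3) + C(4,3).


Meet grade = grade(A) + grade(B) - n
= 3 + 3 - 4 = 2
C(4,3) = 4
C(4,3) = 4
dim_A + dim_B = 4 + 4 = 8


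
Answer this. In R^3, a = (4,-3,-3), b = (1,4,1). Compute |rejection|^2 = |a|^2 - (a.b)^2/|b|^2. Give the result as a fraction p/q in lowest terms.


|a|^2 = 4^2 + (-3)^2 + (-3)^2 = 34
|b|^2 = 1^2 + 4^2 + 1^2 = 18
a . b = 4*1 + (-3)*4 + (-3)*1 = -11
(a.b)^2 = (-11)^2 = 121
|rej|^2 = 34 - 121/18
= (612 - 121)/18
= 491/18
In lowest terms: 491/18


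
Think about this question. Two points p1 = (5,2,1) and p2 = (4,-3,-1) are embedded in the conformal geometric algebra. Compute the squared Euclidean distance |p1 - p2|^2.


p1 - p2 = (1, 5, 2)
|p1 - p2|^2 = 1^2 + 5^2 + 2^2
= 1 + 25 + 4
= 30


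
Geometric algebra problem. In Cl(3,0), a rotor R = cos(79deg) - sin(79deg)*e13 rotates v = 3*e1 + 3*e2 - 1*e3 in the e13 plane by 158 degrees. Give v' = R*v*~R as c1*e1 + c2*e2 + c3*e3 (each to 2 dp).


Rotor R = cos(79deg) - sin(79deg)*e13
Rotation angle theta = 2 * 79 = 158 degrees in the e13 plane (e1 -> e3).
The component perpendicular to the plane (e2) is invariant: v'_2 = v2 = 3.00
cos(158deg) = -0.9272, sin(158deg) = 0.3746
v'_1 = v1*cos(theta) - v3*sin(theta) = 3*(-0.9272) - (-1)*0.3746 = -2.41
v'_3 = v1*sin(theta) + v3*cos(theta) = 3*0.3746 + (-1)*(-0.9272) = 2.05
v' = -2.41*e1 + 3.00*e2 + 2.05*e3


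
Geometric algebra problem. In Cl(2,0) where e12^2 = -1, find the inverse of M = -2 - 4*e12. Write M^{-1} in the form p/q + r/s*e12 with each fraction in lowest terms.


M = -2 - 4*e12, where e12^2 = -1.
Since M commutes with its reverse ~M = a - b*e12, M * ~M = a^2 - b^2*e12^2 = a^2 + b^2.
So M^{-1} = ~M / (a^2 + b^2) = (a - b*e12)/(a^2 + b^2).
a^2 + b^2 = 4 + 16 = 20
Scalar part = -2/20 = -1/10
Bivector coeff = 4/20 = 1/5
M^{-1} = -1/10 + 1/5*e12


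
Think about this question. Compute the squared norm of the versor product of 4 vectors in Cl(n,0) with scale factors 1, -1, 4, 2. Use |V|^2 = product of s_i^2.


Each vector v_i has |v_i|^2 = s_i^2
Squared scales: 1^2 = 1, (-1)^2 = 1, 4^2 = 16, 2^2 = 4
|V|^2 = 1 * 1 * 16 * 4
= 64


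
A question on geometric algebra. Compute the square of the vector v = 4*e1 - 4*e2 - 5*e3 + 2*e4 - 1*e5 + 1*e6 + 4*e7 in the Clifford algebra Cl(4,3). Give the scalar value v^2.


v^2 = sum of c_i^2 * e_i^2
Positive signature terms (e_i^2 = +1): 4^2 + (-4)^2 + (-5)^2 + 2^2 = 61
Negative signature terms (e_j^2 = -1): (-1)^2 + 1^2 + 4^2 = 18
v^2 = 61 - 18 = 43
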